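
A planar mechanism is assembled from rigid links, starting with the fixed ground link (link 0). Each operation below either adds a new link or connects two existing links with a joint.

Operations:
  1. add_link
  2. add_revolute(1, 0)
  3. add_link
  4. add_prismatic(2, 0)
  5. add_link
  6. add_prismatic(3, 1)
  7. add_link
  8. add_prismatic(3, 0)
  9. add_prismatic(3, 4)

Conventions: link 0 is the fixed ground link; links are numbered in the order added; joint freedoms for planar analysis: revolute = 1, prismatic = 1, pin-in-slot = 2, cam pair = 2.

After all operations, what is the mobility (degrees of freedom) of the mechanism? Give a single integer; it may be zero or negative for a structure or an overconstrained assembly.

link 0 = ground. State L|J1|J2 = 1|0|0
+link1  2|0|0
R(1,0) f=1→J1  2|1|0
+link2  3|1|0
P(2,0) f=1→J1  3|2|0
+link3  4|2|0
P(3,1) f=1→J1  4|3|0
+link4  5|3|0
P(3,0) f=1→J1  5|4|0
P(3,4) f=1→J1  5|5|0
M = 3(5−1)−2·5−0 = 12−10−0 = 2

M = 2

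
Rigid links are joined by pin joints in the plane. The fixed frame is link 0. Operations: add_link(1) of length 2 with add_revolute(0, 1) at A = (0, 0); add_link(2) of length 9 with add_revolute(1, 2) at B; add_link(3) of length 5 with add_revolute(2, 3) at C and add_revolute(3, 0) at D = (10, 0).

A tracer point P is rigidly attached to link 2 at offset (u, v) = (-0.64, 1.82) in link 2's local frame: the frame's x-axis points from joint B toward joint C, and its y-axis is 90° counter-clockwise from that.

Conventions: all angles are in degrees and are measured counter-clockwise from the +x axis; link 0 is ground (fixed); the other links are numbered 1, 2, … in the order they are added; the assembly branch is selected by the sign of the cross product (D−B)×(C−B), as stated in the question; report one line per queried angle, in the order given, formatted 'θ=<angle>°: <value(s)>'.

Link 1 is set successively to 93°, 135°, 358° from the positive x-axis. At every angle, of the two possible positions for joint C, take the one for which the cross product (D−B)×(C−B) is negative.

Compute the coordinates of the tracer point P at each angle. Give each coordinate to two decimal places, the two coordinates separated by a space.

A=(0,0), D=(10.00,0)
θ=93°: B = A + 2.00·(cos93°, sin93°) = (-0.1047, 1.9973)
θ=93°: |BD| = 10.3002
θ=93°: circle(B,9.00) ∩ circle(D,5.00): a=7.8685, h=4.3689
θ=93°:   candidates: C₊=(8.4616,4.7575) cross=45.000; C₋=(6.7673,-3.8144) cross=-45.000
θ=93°:   branch - wants cross < 0 → take C=(6.7673,-3.8144) (cross=-45.000)
θ=93°: ex = (C−B)/|BC| = (0.7636,-0.6457); ey = (0.6457,0.7636)
θ=93°: P = B + -0.64·ex + 1.82·ey = (0.5819,3.8002)
θ=135°: B = A + 2.00·(cos135°, sin135°) = (-1.4142, 1.4142)
θ=135°: |BD| = 11.5015
θ=135°: circle(B,9.00) ∩ circle(D,5.00): a=8.1852, h=3.7420
θ=135°:   candidates: C₊=(7.1690,4.1213) cross=43.038; C₋=(6.2488,-3.3058) cross=-43.038
θ=135°:   branch - wants cross < 0 → take C=(6.2488,-3.3058) (cross=-43.038)
θ=135°: ex = (C−B)/|BC| = (0.8514,-0.5244); ey = (0.5244,0.8514)
θ=135°: P = B + -0.64·ex + 1.82·ey = (-1.0046,3.2995)
θ=358°: B = A + 2.00·(cos358°, sin358°) = (1.9988, -0.0698)
θ=358°: |BD| = 8.0015
θ=358°: circle(B,9.00) ∩ circle(D,5.00): a=7.5001, h=4.9748
θ=358°:   candidates: C₊=(9.4552,4.9702) cross=39.806; C₋=(9.5420,-4.9790) cross=-39.806
θ=358°:   branch - wants cross < 0 → take C=(9.5420,-4.9790) (cross=-39.806)
θ=358°: ex = (C−B)/|BC| = (0.8381,-0.5455); ey = (0.5455,0.8381)
θ=358°: P = B + -0.64·ex + 1.82·ey = (2.4551,1.8047)

θ=93°: 0.58 3.80
θ=135°: -1.00 3.30
θ=358°: 2.46 1.80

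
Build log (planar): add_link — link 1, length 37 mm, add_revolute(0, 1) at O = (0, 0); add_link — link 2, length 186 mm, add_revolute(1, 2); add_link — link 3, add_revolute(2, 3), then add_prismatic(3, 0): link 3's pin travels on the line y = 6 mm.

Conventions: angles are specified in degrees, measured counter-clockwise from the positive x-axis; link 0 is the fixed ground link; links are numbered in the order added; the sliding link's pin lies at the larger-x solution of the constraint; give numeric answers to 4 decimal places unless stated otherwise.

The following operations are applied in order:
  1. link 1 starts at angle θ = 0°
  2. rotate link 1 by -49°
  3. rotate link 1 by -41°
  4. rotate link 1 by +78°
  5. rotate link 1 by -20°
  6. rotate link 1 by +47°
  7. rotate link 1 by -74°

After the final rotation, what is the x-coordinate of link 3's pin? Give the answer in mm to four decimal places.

geometry: r = 37 mm, L = 186 mm, e = 6 mm; θ starts at 0°
rotate link 1 by -49°: θ ← 0° -49° = -49°
rotate link 1 by -41°: θ ← -49° -41° = -90°
rotate link 1 by +78°: θ ← -90° +78° = -12°
rotate link 1 by -20°: θ ← -12° -20° = -32°
rotate link 1 by +47°: θ ← -32° +47° = 15°
rotate link 1 by -74°: θ ← 15° -74° = -59°
crank pin P = (r cos θ, r sin θ) = (19.056409, -31.715190)
h = r sin θ − e = -31.715190 − 6 = -37.715190
x = r cos θ + √(L² − h²) = 19.056409 + 182.136115 = 201.192524

201.1925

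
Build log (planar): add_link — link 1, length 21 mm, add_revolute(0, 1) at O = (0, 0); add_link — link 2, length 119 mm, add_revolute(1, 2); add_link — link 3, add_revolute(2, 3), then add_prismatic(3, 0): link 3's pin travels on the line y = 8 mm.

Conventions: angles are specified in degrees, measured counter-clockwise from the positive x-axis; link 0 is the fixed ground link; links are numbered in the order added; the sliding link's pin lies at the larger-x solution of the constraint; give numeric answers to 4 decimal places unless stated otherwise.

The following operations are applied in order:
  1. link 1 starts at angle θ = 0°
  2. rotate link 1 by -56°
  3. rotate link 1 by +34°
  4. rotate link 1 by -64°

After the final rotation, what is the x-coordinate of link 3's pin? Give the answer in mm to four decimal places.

geometry: r = 21 mm, L = 119 mm, e = 8 mm; θ starts at 0°
rotate link 1 by -56°: θ ← 0° -56° = -56°
rotate link 1 by +34°: θ ← -56° +34° = -22°
rotate link 1 by -64°: θ ← -22° -64° = -86°
crank pin P = (r cos θ, r sin θ) = (1.464886, -20.948845)
h = r sin θ − e = -20.948845 − 8 = -28.948845
x = r cos θ + √(L² − h²) = 1.464886 + 115.425146 = 116.890032

116.8900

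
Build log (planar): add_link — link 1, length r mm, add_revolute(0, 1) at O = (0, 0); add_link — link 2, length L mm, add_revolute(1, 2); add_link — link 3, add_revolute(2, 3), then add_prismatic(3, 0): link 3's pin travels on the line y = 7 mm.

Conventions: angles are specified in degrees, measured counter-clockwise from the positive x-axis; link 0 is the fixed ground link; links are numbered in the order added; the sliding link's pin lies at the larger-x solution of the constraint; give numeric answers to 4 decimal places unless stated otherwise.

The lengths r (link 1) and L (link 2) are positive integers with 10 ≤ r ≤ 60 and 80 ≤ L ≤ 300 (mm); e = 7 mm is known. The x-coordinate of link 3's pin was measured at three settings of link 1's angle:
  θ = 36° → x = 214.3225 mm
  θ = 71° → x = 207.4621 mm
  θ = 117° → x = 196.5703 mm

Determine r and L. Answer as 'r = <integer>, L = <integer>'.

constraint per measurement: (x − r cos θ)² + (r sin θ − e)² = L²
subtracting the θ₁ and θ₂ equations cancels the r² and L² terms:
r = (x₁² − x₂²) / (2[(x₁cos θ₁ + e sin θ₁) − (x₂cos θ₂ + e sin θ₂)]) = 14.0000 → r = 14
L² = (x₁ − r cos θ₁)² + (r sin θ₁ − e)² = 41208.9928 → L = 203.0000 → L = 203
check at θ₃=117°: x = 196.5703 (printed 196.5703) ✓

r = 14, L = 203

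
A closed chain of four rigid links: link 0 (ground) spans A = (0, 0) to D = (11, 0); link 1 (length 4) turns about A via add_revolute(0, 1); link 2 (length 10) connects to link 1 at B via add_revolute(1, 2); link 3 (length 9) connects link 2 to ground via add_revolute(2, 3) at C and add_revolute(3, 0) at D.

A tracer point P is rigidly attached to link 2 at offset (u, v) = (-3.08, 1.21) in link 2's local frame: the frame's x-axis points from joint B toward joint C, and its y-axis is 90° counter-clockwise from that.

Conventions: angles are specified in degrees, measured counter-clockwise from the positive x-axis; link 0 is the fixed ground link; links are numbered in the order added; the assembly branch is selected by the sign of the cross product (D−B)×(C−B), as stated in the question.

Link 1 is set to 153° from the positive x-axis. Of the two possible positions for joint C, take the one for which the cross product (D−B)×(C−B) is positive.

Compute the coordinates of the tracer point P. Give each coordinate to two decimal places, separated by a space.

A=(0,0), D=(11.00,0)
B = A + 4.00·(cos153°, sin153°) = (-3.5640, 1.8160)
|BD| = 14.6768
circle(B,10.00) ∩ circle(D,9.00): a=7.9857, h=6.0190
  candidates: C₊=(5.1050,6.8007) cross=88.340; C₋=(3.6156,-5.1449) cross=-88.340
  branch + wants cross > 0 → take C=(5.1050,6.8007) (cross=88.340)
ex = (C−B)/|BC| = (0.8669,0.4985); ey = (-0.4985,0.8669)
P = B + -3.08·ex + 1.21·ey = (-6.8372,1.3296)

-6.84 1.33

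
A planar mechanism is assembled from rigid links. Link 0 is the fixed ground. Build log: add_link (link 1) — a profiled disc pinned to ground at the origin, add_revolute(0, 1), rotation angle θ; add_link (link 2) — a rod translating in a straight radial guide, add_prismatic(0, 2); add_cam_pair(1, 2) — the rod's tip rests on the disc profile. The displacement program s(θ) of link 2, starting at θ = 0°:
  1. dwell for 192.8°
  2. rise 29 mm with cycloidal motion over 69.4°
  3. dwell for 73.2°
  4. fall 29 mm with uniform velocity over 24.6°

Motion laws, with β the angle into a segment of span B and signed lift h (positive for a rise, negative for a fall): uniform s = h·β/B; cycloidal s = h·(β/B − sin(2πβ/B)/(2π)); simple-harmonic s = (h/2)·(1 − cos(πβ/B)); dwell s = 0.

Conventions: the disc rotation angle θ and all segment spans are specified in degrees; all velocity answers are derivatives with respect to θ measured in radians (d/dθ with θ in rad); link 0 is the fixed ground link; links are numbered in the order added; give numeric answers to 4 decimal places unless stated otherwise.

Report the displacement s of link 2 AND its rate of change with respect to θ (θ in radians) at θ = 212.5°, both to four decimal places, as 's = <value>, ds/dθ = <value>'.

seg 1 [0°–192.8°] dwell: s stays 0.0000
seg 2 [192.8°–262.2°] cycloidal, h=29: θ=212.5° here. β=19.7, B=69.4. 29·(0.2839 − sin(2π·0.2839)/(2π)) = 3.7206 → s = 3.7206
velocity in seg [192.8°–262.2°] (cycloidal), θ in radians: β = 19.7° = 0.3438 rad, B = 69.4° = 1.2113 rad; ds/dθ = (h/B)(1 − cos(2πβ/B)) = (29/1.2113)(1 − cos(2π·0.2839)) = 28.997585 mm/rad

s = 3.7206, ds/dθ = 28.9976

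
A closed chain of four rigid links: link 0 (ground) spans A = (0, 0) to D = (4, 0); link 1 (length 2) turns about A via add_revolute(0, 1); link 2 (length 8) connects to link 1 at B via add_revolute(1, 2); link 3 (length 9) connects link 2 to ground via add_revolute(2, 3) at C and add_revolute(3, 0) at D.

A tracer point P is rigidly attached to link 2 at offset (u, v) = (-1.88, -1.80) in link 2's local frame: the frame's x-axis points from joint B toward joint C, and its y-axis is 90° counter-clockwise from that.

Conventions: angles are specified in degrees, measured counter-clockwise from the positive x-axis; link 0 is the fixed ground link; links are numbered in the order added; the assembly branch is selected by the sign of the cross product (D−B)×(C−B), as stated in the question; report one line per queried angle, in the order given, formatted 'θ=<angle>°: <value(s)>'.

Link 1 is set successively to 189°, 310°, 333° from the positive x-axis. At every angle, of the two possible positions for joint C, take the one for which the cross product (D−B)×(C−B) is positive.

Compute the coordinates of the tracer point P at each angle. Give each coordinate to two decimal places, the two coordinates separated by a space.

A=(0,0), D=(4.00,0)
θ=189°: B = A + 2.00·(cos189°, sin189°) = (-1.9754, -0.3129)
θ=189°: |BD| = 5.9836
θ=189°: circle(B,8.00) ∩ circle(D,9.00): a=1.5712, h=7.8442
θ=189°:   candidates: C₊=(-0.8165,7.6027) cross=46.936; C₋=(0.0039,-8.0642) cross=-46.936
θ=189°:   branch + wants cross > 0 → take C=(-0.8165,7.6027) (cross=46.936)
θ=189°: ex = (C−B)/|BC| = (0.1449,0.9895); ey = (-0.9895,0.1449)
θ=189°: P = B + -1.88·ex + -1.80·ey = (-0.4667,-2.4338)
θ=310°: B = A + 2.00·(cos310°, sin310°) = (1.2856, -1.5321)
θ=310°: |BD| = 3.1170
θ=310°: circle(B,8.00) ∩ circle(D,9.00): a=-1.1685, h=7.9142
θ=310°:   candidates: C₊=(-3.6222,4.7857) cross=24.668; C₋=(4.1580,-8.9986) cross=-24.668
θ=310°:   branch + wants cross > 0 → take C=(-3.6222,4.7857) (cross=24.668)
θ=310°: ex = (C−B)/|BC| = (-0.6135,0.7897); ey = (-0.7897,-0.6135)
θ=310°: P = B + -1.88·ex + -1.80·ey = (3.8604,-1.9125)
θ=333°: B = A + 2.00·(cos333°, sin333°) = (1.7820, -0.9080)
θ=333°: |BD| = 2.3966
θ=333°: circle(B,8.00) ∩ circle(D,9.00): a=-2.3483, h=7.6476
θ=333°:   candidates: C₊=(-3.2886,5.2798) cross=18.329; C₋=(2.5061,-8.8751) cross=-18.329
θ=333°:   branch + wants cross > 0 → take C=(-3.2886,5.2798) (cross=18.329)
θ=333°: ex = (C−B)/|BC| = (-0.6338,0.7735); ey = (-0.7735,-0.6338)
θ=333°: P = B + -1.88·ex + -1.80·ey = (4.3659,-1.2212)

θ=189°: -0.47 -2.43
θ=310°: 3.86 -1.91
θ=333°: 4.37 -1.22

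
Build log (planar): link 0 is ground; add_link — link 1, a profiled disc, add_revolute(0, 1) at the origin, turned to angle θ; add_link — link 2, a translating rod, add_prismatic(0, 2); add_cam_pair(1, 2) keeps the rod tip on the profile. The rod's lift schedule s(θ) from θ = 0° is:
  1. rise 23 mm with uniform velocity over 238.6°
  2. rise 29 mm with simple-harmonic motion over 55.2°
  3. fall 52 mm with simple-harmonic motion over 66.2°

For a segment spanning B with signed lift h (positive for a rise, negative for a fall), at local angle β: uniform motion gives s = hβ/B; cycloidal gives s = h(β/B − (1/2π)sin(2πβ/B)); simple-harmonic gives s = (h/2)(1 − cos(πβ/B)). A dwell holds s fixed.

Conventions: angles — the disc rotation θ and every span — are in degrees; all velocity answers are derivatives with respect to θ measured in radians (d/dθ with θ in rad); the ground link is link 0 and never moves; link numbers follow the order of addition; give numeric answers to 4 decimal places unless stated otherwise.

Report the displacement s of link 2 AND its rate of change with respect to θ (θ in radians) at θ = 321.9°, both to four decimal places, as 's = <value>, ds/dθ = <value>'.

seg 1 [0°–238.6°] uniform, h=23: full span → s += 23 → s = 23.0000
seg 2 [238.6°–293.8°] simple-harmonic, h=29: full span → s += 29 → s = 52.0000
seg 3 [293.8°–360°] simple-harmonic, h=-52: θ=321.9° here. β=28.1, B=66.2. -52/2·(1 − cos(π·0.4245)) = -19.8884 → s = 32.1116
velocity in seg [293.8°–360°] (simple-harmonic), θ in radians: β = 28.1° = 0.4904 rad, B = 66.2° = 1.1554 rad; ds/dθ = (πh/(2B)) sin(πβ/B) = (π·(-52)/(2·1.1554)) sin(π·0.4245) = -68.714053 mm/rad

s = 32.1116, ds/dθ = -68.7141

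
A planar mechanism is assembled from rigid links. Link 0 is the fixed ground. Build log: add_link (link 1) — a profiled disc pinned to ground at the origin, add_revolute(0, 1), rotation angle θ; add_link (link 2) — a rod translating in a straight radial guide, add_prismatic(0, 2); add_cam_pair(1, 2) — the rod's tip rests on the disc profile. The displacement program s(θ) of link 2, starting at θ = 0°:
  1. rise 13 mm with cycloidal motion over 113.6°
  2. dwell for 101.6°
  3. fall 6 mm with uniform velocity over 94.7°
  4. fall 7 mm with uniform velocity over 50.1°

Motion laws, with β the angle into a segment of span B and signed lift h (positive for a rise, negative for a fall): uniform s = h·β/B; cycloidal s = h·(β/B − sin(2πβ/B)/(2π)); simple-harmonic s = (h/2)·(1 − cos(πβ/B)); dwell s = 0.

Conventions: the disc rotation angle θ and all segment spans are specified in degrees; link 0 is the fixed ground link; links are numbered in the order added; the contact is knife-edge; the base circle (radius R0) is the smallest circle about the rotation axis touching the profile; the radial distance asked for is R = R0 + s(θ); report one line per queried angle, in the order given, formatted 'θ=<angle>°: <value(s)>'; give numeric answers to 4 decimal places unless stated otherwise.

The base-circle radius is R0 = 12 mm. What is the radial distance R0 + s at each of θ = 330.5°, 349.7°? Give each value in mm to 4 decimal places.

seg 1 [0°–113.6°] cycloidal, h=13: full span → s += 13 → s = 13.0000
seg 2 [113.6°–215.2°] dwell: s stays 13.0000
seg 3 [215.2°–309.9°] uniform, h=-6: full span → s += -6 → s = 7.0000
seg 4 [309.9°–360°] uniform, h=-7: θ=330.5° here. β=20.6, B=50.1. -7·20.6/50.1 = -2.8782 → s = 4.1218
seg 4 [309.9°–360°] uniform, h=-7: θ=349.7° here. β=39.8, B=50.1. -7·39.8/50.1 = -5.5609 → s = 1.4391
θ=330.5°: R = R0 + s = 12 + 4.1218 = 16.1218
θ=349.7°: R = R0 + s = 12 + 1.4391 = 13.4391

θ=330.5°: 16.1218
θ=349.7°: 13.4391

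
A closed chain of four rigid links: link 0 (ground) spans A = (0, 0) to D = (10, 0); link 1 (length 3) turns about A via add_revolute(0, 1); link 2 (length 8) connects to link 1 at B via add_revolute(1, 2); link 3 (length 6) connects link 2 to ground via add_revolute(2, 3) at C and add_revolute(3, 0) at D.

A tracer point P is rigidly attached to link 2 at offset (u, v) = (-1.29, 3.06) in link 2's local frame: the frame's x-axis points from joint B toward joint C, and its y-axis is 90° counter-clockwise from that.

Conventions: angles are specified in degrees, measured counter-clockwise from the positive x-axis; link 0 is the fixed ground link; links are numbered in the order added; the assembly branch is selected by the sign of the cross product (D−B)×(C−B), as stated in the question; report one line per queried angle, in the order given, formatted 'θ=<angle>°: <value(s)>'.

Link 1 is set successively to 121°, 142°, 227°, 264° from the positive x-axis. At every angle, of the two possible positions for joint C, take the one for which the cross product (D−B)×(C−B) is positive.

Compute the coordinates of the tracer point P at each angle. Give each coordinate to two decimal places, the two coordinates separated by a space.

A=(0,0), D=(10.00,0)
θ=121°: B = A + 3.00·(cos121°, sin121°) = (-1.5451, 2.5715)
θ=121°: |BD| = 11.8280
θ=121°: circle(B,8.00) ∩ circle(D,6.00): a=7.0976, h=3.6910
θ=121°:   candidates: C₊=(6.1852,4.6311) cross=43.657; C₋=(4.5803,-2.5743) cross=-43.657
θ=121°:   branch + wants cross > 0 → take C=(6.1852,4.6311) (cross=43.657)
θ=121°: ex = (C−B)/|BC| = (0.9663,0.2575); ey = (-0.2575,0.9663)
θ=121°: P = B + -1.29·ex + 3.06·ey = (-3.5794,5.1962)
θ=142°: B = A + 3.00·(cos142°, sin142°) = (-2.3640, 1.8470)
θ=142°: |BD| = 12.5012
θ=142°: circle(B,8.00) ∩ circle(D,6.00): a=7.3705, h=3.1106
θ=142°:   candidates: C₊=(5.3852,3.8345) cross=38.886; C₋=(4.4660,-2.3184) cross=-38.886
θ=142°:   branch + wants cross > 0 → take C=(5.3852,3.8345) (cross=38.886)
θ=142°: ex = (C−B)/|BC| = (0.9686,0.2484); ey = (-0.2484,0.9686)
θ=142°: P = B + -1.29·ex + 3.06·ey = (-4.3738,4.4906)
θ=227°: B = A + 3.00·(cos227°, sin227°) = (-2.0460, -2.1941)
θ=227°: |BD| = 12.2442
θ=227°: circle(B,8.00) ∩ circle(D,6.00): a=7.2655, h=3.3485
θ=227°:   candidates: C₊=(4.5019,2.4022) cross=41.000; C₋=(5.7019,-4.1865) cross=-41.000
θ=227°:   branch + wants cross > 0 → take C=(4.5019,2.4022) (cross=41.000)
θ=227°: ex = (C−B)/|BC| = (0.8185,0.5745); ey = (-0.5745,0.8185)
θ=227°: P = B + -1.29·ex + 3.06·ey = (-4.8599,-0.4306)
θ=264°: B = A + 3.00·(cos264°, sin264°) = (-0.3136, -2.9836)
θ=264°: |BD| = 10.7365
θ=264°: circle(B,8.00) ∩ circle(D,6.00): a=6.6722, h=4.4138
θ=264°:   candidates: C₊=(4.8693,3.1105) cross=47.389; C₋=(7.3224,-5.3694) cross=-47.389
θ=264°:   branch + wants cross > 0 → take C=(4.8693,3.1105) (cross=47.389)
θ=264°: ex = (C−B)/|BC| = (0.6479,0.7618); ey = (-0.7618,0.6479)
θ=264°: P = B + -1.29·ex + 3.06·ey = (-3.4803,-1.9838)

θ=121°: -3.58 5.20
θ=142°: -4.37 4.49
θ=227°: -4.86 -0.43
θ=264°: -3.48 -1.98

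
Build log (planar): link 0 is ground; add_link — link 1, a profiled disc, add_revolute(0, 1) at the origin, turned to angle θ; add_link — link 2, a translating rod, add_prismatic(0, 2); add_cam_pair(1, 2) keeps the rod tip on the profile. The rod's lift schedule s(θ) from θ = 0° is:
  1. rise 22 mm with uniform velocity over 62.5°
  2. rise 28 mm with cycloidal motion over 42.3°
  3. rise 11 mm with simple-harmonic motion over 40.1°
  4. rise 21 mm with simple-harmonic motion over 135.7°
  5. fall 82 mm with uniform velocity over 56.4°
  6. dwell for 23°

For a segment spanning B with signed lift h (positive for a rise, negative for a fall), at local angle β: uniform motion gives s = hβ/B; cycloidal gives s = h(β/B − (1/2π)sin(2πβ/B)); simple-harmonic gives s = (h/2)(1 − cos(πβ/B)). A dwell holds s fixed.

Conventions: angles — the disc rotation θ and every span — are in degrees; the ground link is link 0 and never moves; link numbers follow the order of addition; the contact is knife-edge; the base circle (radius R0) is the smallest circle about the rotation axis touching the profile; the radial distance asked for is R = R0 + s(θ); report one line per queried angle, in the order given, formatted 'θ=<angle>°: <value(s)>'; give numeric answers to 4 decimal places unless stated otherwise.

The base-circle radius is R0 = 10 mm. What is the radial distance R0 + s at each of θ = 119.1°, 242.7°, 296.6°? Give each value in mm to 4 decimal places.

seg 1 [0°–62.5°] uniform, h=22: full span → s += 22 → s = 22.0000
seg 2 [62.5°–104.8°] cycloidal, h=28: full span → s += 28 → s = 50.0000
seg 3 [104.8°–144.9°] simple-harmonic, h=11: θ=119.1° here. β=14.3, B=40.1. 11/2·(1 − cos(π·0.3566)) = 3.1053 → s = 53.1053
seg 3 [104.8°–144.9°] simple-harmonic, h=11: full span → s += 11 → s = 61.0000
seg 4 [144.9°–280.6°] simple-harmonic, h=21: θ=242.7° here. β=97.8, B=135.7. 21/2·(1 − cos(π·0.7207)) = 17.2109 → s = 78.2109
seg 4 [144.9°–280.6°] simple-harmonic, h=21: full span → s += 21 → s = 82.0000
seg 5 [280.6°–337°] uniform, h=-82: θ=296.6° here. β=16, B=56.4. -82·16/56.4 = -23.2624 → s = 58.7376
θ=119.1°: R = R0 + s = 10 + 53.1053 = 63.1053
θ=242.7°: R = R0 + s = 10 + 78.2109 = 88.2109
θ=296.6°: R = R0 + s = 10 + 58.7376 = 68.7376

θ=119.1°: 63.1053
θ=242.7°: 88.2109
θ=296.6°: 68.7376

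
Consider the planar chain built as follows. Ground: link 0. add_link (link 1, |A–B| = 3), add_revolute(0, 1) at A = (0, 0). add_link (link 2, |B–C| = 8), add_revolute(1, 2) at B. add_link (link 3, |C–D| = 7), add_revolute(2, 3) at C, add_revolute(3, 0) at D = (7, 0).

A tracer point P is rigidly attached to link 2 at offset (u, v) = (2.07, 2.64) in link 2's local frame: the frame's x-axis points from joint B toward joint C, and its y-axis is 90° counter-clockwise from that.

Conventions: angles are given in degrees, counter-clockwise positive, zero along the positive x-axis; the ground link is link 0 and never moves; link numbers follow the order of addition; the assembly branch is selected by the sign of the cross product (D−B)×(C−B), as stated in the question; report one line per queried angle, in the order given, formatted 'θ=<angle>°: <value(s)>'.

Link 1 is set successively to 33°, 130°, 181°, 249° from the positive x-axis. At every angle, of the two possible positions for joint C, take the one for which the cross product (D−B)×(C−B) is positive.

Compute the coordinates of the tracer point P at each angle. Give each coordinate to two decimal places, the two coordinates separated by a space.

A=(0,0), D=(7.00,0)
θ=33°: B = A + 3.00·(cos33°, sin33°) = (2.5160, 1.6339)
θ=33°: |BD| = 4.7724
θ=33°: circle(B,8.00) ∩ circle(D,7.00): a=3.9577, h=6.9524
θ=33°:   candidates: C₊=(8.6149,6.8112) cross=33.180; C₋=(3.8543,-6.2534) cross=-33.180
θ=33°:   branch + wants cross > 0 → take C=(8.6149,6.8112) (cross=33.180)
θ=33°: ex = (C−B)/|BC| = (0.7624,0.6472); ey = (-0.6472,0.7624)
θ=33°: P = B + 2.07·ex + 2.64·ey = (2.3856,4.9862)
θ=130°: B = A + 3.00·(cos130°, sin130°) = (-1.9284, 2.2981)
θ=130°: |BD| = 9.2194
θ=130°: circle(B,8.00) ∩ circle(D,7.00): a=5.4232, h=5.8812
θ=130°:   candidates: C₊=(4.7897,6.6419) cross=54.221; C₋=(1.8576,-4.7493) cross=-54.221
θ=130°:   branch + wants cross > 0 → take C=(4.7897,6.6419) (cross=54.221)
θ=130°: ex = (C−B)/|BC| = (0.8398,0.5430); ey = (-0.5430,0.8398)
θ=130°: P = B + 2.07·ex + 2.64·ey = (-1.6235,5.6390)
θ=181°: B = A + 3.00·(cos181°, sin181°) = (-2.9995, -0.0524)
θ=181°: |BD| = 9.9997
θ=181°: circle(B,8.00) ∩ circle(D,7.00): a=5.7499, h=5.5623
θ=181°:   candidates: C₊=(2.7211,5.5400) cross=55.621; C₋=(2.7794,-5.5845) cross=-55.621
θ=181°:   branch + wants cross > 0 → take C=(2.7211,5.5400) (cross=55.621)
θ=181°: ex = (C−B)/|BC| = (0.7151,0.6990); ey = (-0.6990,0.7151)
θ=181°: P = B + 2.07·ex + 2.64·ey = (-3.3648,3.2825)
θ=249°: B = A + 3.00·(cos249°, sin249°) = (-1.0751, -2.8007)
θ=249°: |BD| = 8.5470
θ=249°: circle(B,8.00) ∩ circle(D,7.00): a=5.1510, h=6.1210
θ=249°:   candidates: C₊=(1.7857,4.6703) cross=52.317; C₋=(5.7973,-6.8959) cross=-52.317
θ=249°:   branch + wants cross > 0 → take C=(1.7857,4.6703) (cross=52.317)
θ=249°: ex = (C−B)/|BC| = (0.3576,0.9339); ey = (-0.9339,0.3576)
θ=249°: P = B + 2.07·ex + 2.64·ey = (-2.8003,0.0764)

θ=33°: 2.39 4.99
θ=130°: -1.62 5.64
θ=181°: -3.36 3.28
θ=249°: -2.80 0.08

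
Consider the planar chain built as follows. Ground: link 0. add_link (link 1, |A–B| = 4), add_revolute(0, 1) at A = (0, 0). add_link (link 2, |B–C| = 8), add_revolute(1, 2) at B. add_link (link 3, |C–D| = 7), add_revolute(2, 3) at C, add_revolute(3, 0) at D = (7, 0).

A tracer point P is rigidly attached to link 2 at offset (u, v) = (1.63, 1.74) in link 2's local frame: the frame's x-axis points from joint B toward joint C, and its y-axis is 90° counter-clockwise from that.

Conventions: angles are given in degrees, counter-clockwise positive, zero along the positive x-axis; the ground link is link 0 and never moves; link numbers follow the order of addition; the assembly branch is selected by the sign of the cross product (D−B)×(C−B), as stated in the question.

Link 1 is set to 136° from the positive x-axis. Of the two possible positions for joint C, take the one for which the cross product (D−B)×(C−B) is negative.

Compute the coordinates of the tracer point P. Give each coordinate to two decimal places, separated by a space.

A=(0,0), D=(7.00,0)
B = A + 4.00·(cos136°, sin136°) = (-2.8774, 2.7786)
|BD| = 10.2608
circle(B,8.00) ∩ circle(D,7.00): a=5.8613, h=5.4447
  candidates: C₊=(4.2394,6.4327) cross=55.867; C₋=(1.2905,-4.0499) cross=-55.867
  branch - wants cross < 0 → take C=(1.2905,-4.0499) (cross=-55.867)
ex = (C−B)/|BC| = (0.5210,-0.8536); ey = (0.8536,0.5210)
P = B + 1.63·ex + 1.74·ey = (-0.5430,2.2938)

-0.54 2.29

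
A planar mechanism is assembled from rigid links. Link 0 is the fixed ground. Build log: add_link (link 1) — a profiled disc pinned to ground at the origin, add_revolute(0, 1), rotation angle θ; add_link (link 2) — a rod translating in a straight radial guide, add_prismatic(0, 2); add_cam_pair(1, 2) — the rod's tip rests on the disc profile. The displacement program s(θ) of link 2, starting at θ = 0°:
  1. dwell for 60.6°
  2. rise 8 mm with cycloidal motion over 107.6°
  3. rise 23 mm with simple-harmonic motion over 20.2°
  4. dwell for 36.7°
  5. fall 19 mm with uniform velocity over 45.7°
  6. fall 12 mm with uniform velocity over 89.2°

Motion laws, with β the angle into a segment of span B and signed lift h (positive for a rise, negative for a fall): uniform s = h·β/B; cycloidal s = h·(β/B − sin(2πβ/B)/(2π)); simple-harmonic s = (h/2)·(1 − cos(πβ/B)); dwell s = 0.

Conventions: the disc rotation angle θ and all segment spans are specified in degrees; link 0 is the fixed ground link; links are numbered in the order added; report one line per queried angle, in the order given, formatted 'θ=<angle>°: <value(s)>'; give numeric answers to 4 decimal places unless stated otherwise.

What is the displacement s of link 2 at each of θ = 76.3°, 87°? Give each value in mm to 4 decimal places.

seg 1 [0°–60.6°] dwell: s stays 0.0000
seg 2 [60.6°–168.2°] cycloidal, h=8: θ=76.3° here. β=15.7, B=107.6. 8·(0.1459 − sin(2π·0.1459)/(2π)) = 0.1568 → s = 0.1568
seg 2 [60.6°–168.2°] cycloidal, h=8: θ=87° here. β=26.4, B=107.6. 8·(0.2454 − sin(2π·0.2454)/(2π)) = 0.6901 → s = 0.6901

θ=76.3°: 0.1568
θ=87°: 0.6901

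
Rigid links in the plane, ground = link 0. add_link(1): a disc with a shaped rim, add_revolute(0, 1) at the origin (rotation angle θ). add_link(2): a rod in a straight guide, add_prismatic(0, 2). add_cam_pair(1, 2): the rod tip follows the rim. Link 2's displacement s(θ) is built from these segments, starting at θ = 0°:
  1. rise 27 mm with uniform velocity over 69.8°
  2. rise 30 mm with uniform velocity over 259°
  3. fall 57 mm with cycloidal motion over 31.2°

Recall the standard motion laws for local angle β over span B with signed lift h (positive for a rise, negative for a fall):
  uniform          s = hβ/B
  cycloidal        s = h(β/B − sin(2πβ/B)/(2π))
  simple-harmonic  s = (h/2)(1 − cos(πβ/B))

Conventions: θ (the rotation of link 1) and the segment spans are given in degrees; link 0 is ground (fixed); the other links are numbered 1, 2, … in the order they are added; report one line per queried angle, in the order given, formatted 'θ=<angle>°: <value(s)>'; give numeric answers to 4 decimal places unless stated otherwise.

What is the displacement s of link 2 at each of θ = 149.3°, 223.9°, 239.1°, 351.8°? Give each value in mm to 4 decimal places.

segment 1 (0° to 69.8°, uniform, h = 27) is passed completely: s = 0.0000 + (27) = 27.0000
θ = 149.3° falls in segment 2 (69.8° to 328.8°, uniform, h = 30): β = 149.3 − 69.8 = 79.5°, B = 259°; Δs = 30·79.5/259 = 9.2085; s = 27.0000 + 9.2085 = 36.2085
θ = 223.9° falls in segment 2 (69.8° to 328.8°, uniform, h = 30): β = 223.9 − 69.8 = 154.1°, B = 259°; Δs = 30·154.1/259 = 17.8494; s = 27.0000 + 17.8494 = 44.8494
θ = 239.1° falls in segment 2 (69.8° to 328.8°, uniform, h = 30): β = 239.1 − 69.8 = 169.3°, B = 259°; Δs = 30·169.3/259 = 19.6100; s = 27.0000 + 19.6100 = 46.6100
segment 2 (69.8° to 328.8°, uniform, h = 30) is passed completely: s = 27.0000 + (30) = 57.0000
θ = 351.8° falls in segment 3 (328.8° to 360°, cycloidal, h = -57): β = 351.8 − 328.8 = 23°, B = 31.2°; Δs = -57·(0.7372 − sin(2π·0.7372)/(2π)) = -51.0616; s = 57.0000 − 51.0616 = 5.9384

θ=149.3°: 36.2085
θ=223.9°: 44.8494
θ=239.1°: 46.6100
θ=351.8°: 5.9384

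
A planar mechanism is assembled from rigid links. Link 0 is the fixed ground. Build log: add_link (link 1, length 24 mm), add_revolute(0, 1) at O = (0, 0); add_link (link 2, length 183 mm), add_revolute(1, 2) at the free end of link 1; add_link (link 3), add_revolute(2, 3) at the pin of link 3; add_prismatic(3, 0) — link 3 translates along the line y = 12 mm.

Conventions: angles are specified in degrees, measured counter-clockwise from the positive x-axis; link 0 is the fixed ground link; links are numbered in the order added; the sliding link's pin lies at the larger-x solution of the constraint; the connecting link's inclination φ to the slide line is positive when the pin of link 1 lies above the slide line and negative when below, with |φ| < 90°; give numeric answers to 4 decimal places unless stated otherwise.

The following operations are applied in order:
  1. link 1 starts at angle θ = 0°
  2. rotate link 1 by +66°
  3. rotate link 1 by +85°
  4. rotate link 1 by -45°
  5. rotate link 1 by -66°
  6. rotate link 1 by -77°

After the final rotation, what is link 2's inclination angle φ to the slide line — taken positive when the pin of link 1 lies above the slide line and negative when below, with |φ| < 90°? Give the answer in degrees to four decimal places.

geometry: r = 24 mm, L = 183 mm, e = 12 mm; θ starts at 0°
rotate link 1 by +66°: θ ← 0° +66° = 66°
rotate link 1 by +85°: θ ← 66° +85° = 151°
rotate link 1 by -45°: θ ← 151° -45° = 106°
rotate link 1 by -66°: θ ← 106° -66° = 40°
rotate link 1 by -77°: θ ← 40° -77° = -37°
h = r sin θ − e = -14.443561 − 12 = -26.443561
sin φ = h / L = -26.443561 / 183 = -0.14450033
φ = arcsin(-0.14450033) = -8.308346°

-8.3083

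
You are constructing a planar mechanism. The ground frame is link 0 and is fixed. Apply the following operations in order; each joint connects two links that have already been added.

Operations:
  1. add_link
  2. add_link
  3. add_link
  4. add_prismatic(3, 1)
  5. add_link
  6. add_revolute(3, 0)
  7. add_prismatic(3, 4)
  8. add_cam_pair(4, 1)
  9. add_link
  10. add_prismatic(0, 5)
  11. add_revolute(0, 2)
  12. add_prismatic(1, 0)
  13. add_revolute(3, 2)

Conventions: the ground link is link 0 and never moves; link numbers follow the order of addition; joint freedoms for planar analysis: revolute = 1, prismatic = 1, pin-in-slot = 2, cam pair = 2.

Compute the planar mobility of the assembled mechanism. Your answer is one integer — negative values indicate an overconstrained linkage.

link 0 = ground. State L|J1|J2 = 1|0|0
+link1  2|0|0
+link2  3|0|0
+link3  4|0|0
P(3,1) f=1→J1  4|1|0
+link4  5|1|0
R(3,0) f=1→J1  5|2|0
P(3,4) f=1→J1  5|3|0
C(4,1) f=2→J2  5|3|1
+link5  6|3|1
P(0,5) f=1→J1  6|4|1
R(0,2) f=1→J1  6|5|1
P(1,0) f=1→J1  6|6|1
R(3,2) f=1→J1  6|7|1
M = 3(6−1)−2·7−1 = 15−14−1 = 0

M = 0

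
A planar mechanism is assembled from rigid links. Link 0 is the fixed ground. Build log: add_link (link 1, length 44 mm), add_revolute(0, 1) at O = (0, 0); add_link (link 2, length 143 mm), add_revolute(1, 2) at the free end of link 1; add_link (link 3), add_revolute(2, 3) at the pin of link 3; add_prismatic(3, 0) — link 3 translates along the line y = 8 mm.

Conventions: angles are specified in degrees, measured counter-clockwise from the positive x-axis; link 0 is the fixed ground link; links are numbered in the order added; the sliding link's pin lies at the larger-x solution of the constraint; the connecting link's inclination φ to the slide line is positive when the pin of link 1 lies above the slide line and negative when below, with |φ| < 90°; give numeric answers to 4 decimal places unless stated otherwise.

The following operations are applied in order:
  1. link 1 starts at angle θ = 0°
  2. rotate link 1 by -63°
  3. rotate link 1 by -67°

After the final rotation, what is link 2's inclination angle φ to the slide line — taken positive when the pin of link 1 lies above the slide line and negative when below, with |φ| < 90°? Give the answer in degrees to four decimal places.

geometry: r = 44 mm, L = 143 mm, e = 8 mm; θ starts at 0°
rotate link 1 by -63°: θ ← 0° -63° = -63°
rotate link 1 by -67°: θ ← -63° -67° = -130°
h = r sin θ − e = -33.705955 − 8 = -41.705955
sin φ = h / L = -41.705955 / 143 = -0.29165004
φ = arcsin(-0.29165004) = -16.956767°

-16.9568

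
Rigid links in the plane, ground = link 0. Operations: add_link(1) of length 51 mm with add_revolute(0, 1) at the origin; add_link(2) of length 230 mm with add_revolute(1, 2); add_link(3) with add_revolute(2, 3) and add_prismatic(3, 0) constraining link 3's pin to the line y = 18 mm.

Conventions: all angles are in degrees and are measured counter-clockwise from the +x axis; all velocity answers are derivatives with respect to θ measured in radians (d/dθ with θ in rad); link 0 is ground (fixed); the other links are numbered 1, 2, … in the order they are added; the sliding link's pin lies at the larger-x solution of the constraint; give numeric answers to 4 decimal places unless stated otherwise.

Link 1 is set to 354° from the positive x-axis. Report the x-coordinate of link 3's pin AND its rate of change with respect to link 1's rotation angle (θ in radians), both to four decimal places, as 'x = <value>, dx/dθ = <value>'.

geometry: r = 51 mm, L = 230 mm, e = 18 mm
crank pin P = (r cos θ, r sin θ) = (50.720617, -5.330952)
h = r sin θ − e = -5.330952 − 18 = -23.330952
x = r cos θ + √(L² − h²) = 50.720617 + 228.813607 = 279.534224
dx/dθ = −r sin θ − h·r cos θ/√(L² − h²) (θ in radians; h = -23.330952) = 10.502673

x = 279.5342, dx/dθ = 10.5027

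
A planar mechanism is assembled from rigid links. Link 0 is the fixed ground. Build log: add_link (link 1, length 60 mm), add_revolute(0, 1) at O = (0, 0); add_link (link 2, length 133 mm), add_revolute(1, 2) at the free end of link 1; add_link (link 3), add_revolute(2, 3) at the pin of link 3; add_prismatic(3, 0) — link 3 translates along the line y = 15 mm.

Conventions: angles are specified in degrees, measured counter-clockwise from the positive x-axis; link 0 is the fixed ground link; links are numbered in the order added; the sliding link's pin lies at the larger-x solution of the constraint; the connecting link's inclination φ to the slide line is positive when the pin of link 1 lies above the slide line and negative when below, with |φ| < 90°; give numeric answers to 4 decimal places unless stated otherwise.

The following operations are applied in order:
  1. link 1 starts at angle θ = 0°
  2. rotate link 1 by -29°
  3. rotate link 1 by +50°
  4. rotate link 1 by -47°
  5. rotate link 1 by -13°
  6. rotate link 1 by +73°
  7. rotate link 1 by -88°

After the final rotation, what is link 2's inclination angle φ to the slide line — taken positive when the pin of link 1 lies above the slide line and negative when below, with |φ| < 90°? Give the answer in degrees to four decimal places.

geometry: r = 60 mm, L = 133 mm, e = 15 mm; θ starts at 0°
rotate link 1 by -29°: θ ← 0° -29° = -29°
rotate link 1 by +50°: θ ← -29° +50° = 21°
rotate link 1 by -47°: θ ← 21° -47° = -26°
rotate link 1 by -13°: θ ← -26° -13° = -39°
rotate link 1 by +73°: θ ← -39° +73° = 34°
rotate link 1 by -88°: θ ← 34° -88° = -54°
h = r sin θ − e = -48.541020 − 15 = -63.541020
sin φ = h / L = -63.541020 / 133 = -0.47775203
φ = arcsin(-0.47775203) = -28.538686°

-28.5387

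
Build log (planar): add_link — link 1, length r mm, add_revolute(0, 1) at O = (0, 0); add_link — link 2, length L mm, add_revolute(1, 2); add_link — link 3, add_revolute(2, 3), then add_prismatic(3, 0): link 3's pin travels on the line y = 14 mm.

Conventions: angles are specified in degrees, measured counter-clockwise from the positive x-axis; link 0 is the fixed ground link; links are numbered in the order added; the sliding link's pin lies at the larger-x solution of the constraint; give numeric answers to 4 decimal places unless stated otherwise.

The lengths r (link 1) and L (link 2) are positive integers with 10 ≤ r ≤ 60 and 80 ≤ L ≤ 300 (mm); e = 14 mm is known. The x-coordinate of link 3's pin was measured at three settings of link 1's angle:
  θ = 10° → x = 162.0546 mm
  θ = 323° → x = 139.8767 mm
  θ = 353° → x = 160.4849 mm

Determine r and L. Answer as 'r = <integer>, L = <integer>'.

constraint per measurement: (x − r cos θ)² + (r sin θ − e)² = L²
subtracting the θ₁ and θ₂ equations cancels the r² and L² terms:
r = (x₁² − x₂²) / (2[(x₁cos θ₁ + e sin θ₁) − (x₂cos θ₂ + e sin θ₂)]) = 57.0000 → r = 57
L² = (x₁ − r cos θ₁)² + (r sin θ₁ − e)² = 11235.9915 → L = 106.0000 → L = 106
check at θ₃=353°: x = 160.4849 (printed 160.4849) ✓

r = 57, L = 106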